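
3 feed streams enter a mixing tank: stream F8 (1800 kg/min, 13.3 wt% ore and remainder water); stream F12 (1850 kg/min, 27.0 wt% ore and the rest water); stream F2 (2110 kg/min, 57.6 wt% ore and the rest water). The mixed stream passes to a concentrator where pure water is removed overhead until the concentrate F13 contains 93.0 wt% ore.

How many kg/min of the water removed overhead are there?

3659 kg/min

ore entering = 1800×0.133 + 1850×0.270 + 2110×0.576 = 1954.3 kg/min.
All ore reports to F13, so F13 = 1954.3/0.930 = 2101.4 kg/min.
Total feed = 5760 kg/min; overhead = 5760 − 2101.4 = 3658.6 kg/min.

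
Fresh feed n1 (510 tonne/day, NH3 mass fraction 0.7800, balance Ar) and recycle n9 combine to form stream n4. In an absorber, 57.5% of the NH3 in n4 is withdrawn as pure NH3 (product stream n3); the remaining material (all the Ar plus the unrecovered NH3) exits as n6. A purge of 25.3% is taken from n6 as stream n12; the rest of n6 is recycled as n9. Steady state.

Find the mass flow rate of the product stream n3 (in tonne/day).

NH3 in n4: m_A = 510×0.780 + (1−0.253)·(1−0.575)·m_A, so m_A = 397.8/0.6825 = 582.84 tonne/day.
Product n3 = 0.575×582.84 = 335.13 tonne/day.

335.1 tonne/day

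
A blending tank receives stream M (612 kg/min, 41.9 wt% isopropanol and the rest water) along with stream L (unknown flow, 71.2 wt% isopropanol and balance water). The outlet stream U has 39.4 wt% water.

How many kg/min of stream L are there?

Let L be the unknown flow. Total out = 612 + L.
water balance: 355.57 + 0.288·L = 0.394·(612 + L)
(0.288 − 0.394)·L = 0.394×612 − 355.57 = -114.44
L = -114.44 / -0.106 = 1079.7 kg/min

1080 kg/min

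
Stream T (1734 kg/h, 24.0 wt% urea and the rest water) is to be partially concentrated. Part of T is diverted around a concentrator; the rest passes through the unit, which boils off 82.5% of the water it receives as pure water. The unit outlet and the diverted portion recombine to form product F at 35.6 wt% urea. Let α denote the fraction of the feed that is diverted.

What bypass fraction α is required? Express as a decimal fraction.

All 1734×0.240 = 416.16 kg/h of urea reaches F, so F = 416.16/0.356 = 1169 kg/h and vapour = 565.01 kg/h.
The evaporator receives (1−α)·1734 of feed at 0.760 water and removes 0.825 of that water:
0.825×0.760×(1−α)×1734 = 565.01
(1−α) = 565.01/1087.2 = 0.5197;  α = 0.4803.

0.480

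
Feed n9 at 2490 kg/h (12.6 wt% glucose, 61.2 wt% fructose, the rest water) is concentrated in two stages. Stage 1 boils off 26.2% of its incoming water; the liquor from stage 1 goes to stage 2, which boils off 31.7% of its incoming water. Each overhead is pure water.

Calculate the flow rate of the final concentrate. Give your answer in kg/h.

water in feed = 2490×0.262 = 652.38 kg/h.
After stage 1: water left = (1−0.262)×652.38 = 481.46; stream total = 2319.1 kg/h.
After stage 2: water left = (1−0.317)×481.46 = 328.83; final concentrate = 2166.5 kg/h.

2166 kg/h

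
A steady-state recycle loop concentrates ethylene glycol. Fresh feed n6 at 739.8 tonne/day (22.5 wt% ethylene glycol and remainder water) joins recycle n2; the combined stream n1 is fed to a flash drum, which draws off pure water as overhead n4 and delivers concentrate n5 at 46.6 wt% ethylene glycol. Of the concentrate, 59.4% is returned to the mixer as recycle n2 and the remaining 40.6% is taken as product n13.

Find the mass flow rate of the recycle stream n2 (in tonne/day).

522.6 tonne/day

Overall ethylene glycol balance (none leaves overhead): ethylene glycol in fresh feed = ethylene glycol in product, i.e. 739.8×0.225 = (1−0.594)·n5·0.466.
n5 = 166.45/(0.466×0.406) = 879.8 tonne/day.
Recycle n2 = 0.594×879.8 = 522.6 tonne/day.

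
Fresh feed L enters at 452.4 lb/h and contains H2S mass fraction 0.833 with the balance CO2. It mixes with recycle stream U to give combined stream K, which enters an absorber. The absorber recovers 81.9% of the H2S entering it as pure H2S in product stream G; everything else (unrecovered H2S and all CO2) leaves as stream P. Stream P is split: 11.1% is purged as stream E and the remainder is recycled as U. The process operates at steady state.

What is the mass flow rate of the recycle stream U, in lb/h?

677.4 lb/h

CO2 enters only via L and leaves only via the purge: 452.4×0.167 = 0.111×(CO2 in P), and the absorber passes all CO2, so CO2 in K = CO2 in P = 680.64 lb/h.
H2S in K: m_A = 452.4×0.833 + (1−0.111)·(1−0.819)·m_A, so m_A = 376.85/0.8391 = 449.12 lb/h.
P = (1−0.819)×449.12 + 680.64 = 761.93 lb/h.
Recycle U = (1−0.111)×761.93 = 677.35 lb/h.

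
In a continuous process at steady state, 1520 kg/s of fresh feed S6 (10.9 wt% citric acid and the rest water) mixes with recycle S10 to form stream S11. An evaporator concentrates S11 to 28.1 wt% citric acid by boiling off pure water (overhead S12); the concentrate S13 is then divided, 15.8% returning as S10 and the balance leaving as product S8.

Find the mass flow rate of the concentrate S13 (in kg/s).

Overall citric acid balance (none leaves overhead): citric acid in fresh feed = citric acid in product, i.e. 1520×0.109 = (1−0.158)·S13·0.281.
S13 = 165.68/(0.281×0.842) = 700.25 kg/s.

700.2 kg/s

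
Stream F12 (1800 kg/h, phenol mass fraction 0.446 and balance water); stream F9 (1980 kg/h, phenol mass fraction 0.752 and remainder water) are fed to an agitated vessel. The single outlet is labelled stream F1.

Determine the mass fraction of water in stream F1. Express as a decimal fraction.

Total flow out = 1800 + 1980 = 3780 kg/h.
water in = 1800×0.554 + 1980×0.248 = 1488.2 kg/h.
water mass fraction in F1 = 1488.2/3780 = 0.394.

0.394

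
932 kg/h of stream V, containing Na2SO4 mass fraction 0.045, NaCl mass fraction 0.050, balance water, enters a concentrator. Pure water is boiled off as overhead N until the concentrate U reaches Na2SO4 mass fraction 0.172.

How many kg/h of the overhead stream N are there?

Na2SO4 is conserved: 932×0.045 = 41.94 kg/h all reports to the concentrate.
Concentrate = 41.94/(target fraction) = 243.84 kg/h.
Overhead = 932 − 243.84 = 688.16 kg/h.

688.2 kg/h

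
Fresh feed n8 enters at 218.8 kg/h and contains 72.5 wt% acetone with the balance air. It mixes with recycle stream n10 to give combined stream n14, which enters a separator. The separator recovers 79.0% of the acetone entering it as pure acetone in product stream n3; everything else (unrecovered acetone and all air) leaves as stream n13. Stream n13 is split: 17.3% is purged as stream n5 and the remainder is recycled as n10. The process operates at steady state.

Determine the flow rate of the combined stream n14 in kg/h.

air enters only via n8 and leaves only via the purge: 218.8×0.275 = 0.173×(air in n13), and the separator passes all air, so air in n14 = air in n13 = 347.8 kg/h.
acetone in n14: m_A = 218.8×0.725 + (1−0.173)·(1−0.790)·m_A, so m_A = 158.63/0.8263 = 191.97 kg/h.
n14 = 191.97 + 347.8 = 539.77 kg/h.

539.8 kg/h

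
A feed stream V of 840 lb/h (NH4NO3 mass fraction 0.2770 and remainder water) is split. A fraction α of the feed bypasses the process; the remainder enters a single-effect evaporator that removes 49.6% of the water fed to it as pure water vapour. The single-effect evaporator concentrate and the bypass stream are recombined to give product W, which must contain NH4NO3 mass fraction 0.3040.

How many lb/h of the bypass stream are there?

All 840×0.277 = 232.68 lb/h of NH4NO3 reaches W, so W = 232.68/0.304 = 765.39 lb/h and vapour = 74.605 lb/h.
The evaporator receives (1−α)·840 of feed at 0.723 water and removes 0.496 of that water:
0.496×0.723×(1−α)×840 = 74.605
(1−α) = 74.605/301.23 = 0.2477;  α = 0.7523.
Bypass flow = 0.7523×840 = 631.96 lb/h.

632 lb/h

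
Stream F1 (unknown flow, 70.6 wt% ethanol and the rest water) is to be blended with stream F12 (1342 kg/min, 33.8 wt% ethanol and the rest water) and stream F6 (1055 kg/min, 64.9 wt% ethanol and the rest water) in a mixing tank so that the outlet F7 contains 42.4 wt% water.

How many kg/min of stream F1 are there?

1864 kg/min

Let F1 be the unknown flow. Total out = 2397 + F1.
water balance: 1258.7 + 0.294·F1 = 0.424·(2397 + F1)
(0.294 − 0.424)·F1 = 0.424×2397 − 1258.7 = -242.38
F1 = -242.38 / -0.130 = 1864.5 kg/min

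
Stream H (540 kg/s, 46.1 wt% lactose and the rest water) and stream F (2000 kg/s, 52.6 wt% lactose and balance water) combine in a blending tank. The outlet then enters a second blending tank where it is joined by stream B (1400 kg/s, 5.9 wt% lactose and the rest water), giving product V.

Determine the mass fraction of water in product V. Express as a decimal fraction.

Overall, product flow = 3940 kg/s.
water in = 540×0.539 + 2000×0.474 + 1400×0.941 = 2556.5 kg/s.
water fraction in V = 0.6488.

0.6488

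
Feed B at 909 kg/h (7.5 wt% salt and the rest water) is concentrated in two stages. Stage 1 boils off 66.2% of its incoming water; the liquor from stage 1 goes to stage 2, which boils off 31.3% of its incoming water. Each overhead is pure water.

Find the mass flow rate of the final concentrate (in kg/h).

water in feed = 909×0.925 = 840.83 kg/h.
After stage 1: water left = (1−0.662)×840.83 = 284.2; stream total = 352.37 kg/h.
After stage 2: water left = (1−0.313)×284.2 = 195.24; final concentrate = 263.42 kg/h.

263.4 kg/h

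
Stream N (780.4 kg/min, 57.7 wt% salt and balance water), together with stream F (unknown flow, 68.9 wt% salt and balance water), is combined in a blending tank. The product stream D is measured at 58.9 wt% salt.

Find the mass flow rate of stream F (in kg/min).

Let F be the unknown flow. Total out = 780.4 + F.
salt balance: 450.29 + 0.689·F = 0.589·(780.4 + F)
(0.689 − 0.589)·F = 0.589×780.4 − 450.29 = 9.3648
F = 9.3648 / 0.100 = 93.648 kg/min

93.65 kg/min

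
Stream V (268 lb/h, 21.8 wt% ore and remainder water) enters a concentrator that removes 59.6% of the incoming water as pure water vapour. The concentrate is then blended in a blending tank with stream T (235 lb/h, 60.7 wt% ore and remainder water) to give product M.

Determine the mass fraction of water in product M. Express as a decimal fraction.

Vapour removed = 0.596×0.782×268 = 124.91 lb/h; concentrate = 143.09 lb/h.
water reaching the mixer = 84.669 (from concentrate) + 235×0.393 = 177.02 lb/h.
Product flow = 143.09 + 235 = 378.09 lb/h; water fraction = 0.468.

0.468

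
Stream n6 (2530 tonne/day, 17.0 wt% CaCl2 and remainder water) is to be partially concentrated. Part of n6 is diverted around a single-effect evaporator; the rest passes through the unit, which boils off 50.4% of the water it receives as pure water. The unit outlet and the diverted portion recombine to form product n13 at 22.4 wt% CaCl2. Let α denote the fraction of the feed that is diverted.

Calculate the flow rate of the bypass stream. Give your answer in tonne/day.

All 2530×0.170 = 430.1 tonne/day of CaCl2 reaches n13, so n13 = 430.1/0.224 = 1920.1 tonne/day and vapour = 609.91 tonne/day.
The evaporator receives (1−α)·2530 of feed at 0.830 water and removes 0.504 of that water:
0.504×0.830×(1−α)×2530 = 609.91
(1−α) = 609.91/1058.3 = 0.5763;  α = 0.4237.
Bypass flow = 0.4237×2530 = 1072 tonne/day.

1072 tonne/day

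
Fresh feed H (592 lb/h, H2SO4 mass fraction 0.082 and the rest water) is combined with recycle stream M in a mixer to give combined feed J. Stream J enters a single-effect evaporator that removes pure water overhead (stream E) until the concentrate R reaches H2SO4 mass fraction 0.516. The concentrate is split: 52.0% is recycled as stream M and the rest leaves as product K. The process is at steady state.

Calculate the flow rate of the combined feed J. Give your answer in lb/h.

693.9 lb/h

Overall H2SO4 balance (none leaves overhead): H2SO4 in fresh feed = H2SO4 in product, i.e. 592×0.082 = (1−0.520)·R·0.516.
R = 48.544/(0.516×0.480) = 195.99 lb/h.
Recycle M = 0.520×195.99 = 101.92 lb/h.
Combined feed J = 592 + 101.92 = 693.92 lb/h.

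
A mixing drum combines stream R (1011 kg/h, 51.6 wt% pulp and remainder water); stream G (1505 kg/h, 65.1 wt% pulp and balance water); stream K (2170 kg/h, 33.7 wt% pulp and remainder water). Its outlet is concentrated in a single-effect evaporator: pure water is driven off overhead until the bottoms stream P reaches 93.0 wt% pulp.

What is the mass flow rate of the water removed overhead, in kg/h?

2285 kg/h

pulp entering = 1011×0.516 + 1505×0.651 + 2170×0.337 = 2232.7 kg/h.
All pulp reports to P, so P = 2232.7/0.930 = 2400.8 kg/h.
Total feed = 4686 kg/h; overhead = 4686 − 2400.8 = 2285.2 kg/h.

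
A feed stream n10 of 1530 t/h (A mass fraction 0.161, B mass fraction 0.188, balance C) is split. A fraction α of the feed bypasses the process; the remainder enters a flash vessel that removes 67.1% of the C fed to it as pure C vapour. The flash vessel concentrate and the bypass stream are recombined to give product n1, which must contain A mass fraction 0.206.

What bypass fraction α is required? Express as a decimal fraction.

All 1530×0.161 = 246.33 t/h of A reaches n1, so n1 = 246.33/0.206 = 1195.8 t/h and vapour = 334.22 t/h.
The evaporator receives (1−α)·1530 of feed at 0.651 C and removes 0.671 of that C:
0.671×0.651×(1−α)×1530 = 334.22
(1−α) = 334.22/668.34 = 0.5001;  α = 0.4999.

0.500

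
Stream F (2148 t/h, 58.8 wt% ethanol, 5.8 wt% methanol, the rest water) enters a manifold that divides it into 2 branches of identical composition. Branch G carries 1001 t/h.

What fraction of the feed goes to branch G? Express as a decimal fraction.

0.466

Fraction to G = 1001/2148 = 0.4660.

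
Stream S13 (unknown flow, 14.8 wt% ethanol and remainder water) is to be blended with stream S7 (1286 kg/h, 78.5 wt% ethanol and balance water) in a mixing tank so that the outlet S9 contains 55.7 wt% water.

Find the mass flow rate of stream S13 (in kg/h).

1491 kg/h

Let S13 be the unknown flow. Total out = 1286 + S13.
water balance: 276.49 + 0.852·S13 = 0.557·(1286 + S13)
(0.852 − 0.557)·S13 = 0.557×1286 − 276.49 = 439.81
S13 = 439.81 / 0.295 = 1490.9 kg/h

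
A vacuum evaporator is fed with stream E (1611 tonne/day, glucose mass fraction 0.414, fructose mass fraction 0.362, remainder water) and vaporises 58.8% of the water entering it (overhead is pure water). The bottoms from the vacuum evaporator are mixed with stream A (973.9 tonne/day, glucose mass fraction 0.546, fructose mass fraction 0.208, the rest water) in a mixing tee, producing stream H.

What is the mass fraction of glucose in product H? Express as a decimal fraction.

0.505

Vapour removed = 0.588×0.224×1611 = 212.19 tonne/day; concentrate = 1398.8 tonne/day.
glucose reaching the mixer = 666.95 (from concentrate) + 973.9×0.546 = 1198.7 tonne/day.
Product flow = 1398.8 + 973.9 = 2372.7 tonne/day; glucose fraction = 0.505.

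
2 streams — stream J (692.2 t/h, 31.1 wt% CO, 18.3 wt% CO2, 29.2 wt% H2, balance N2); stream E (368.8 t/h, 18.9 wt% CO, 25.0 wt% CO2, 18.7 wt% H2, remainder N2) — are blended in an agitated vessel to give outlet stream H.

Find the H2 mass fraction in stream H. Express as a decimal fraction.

0.2555

Total flow out = 692.2 + 368.8 = 1061 t/h.
H2 in = 692.2×0.292 + 368.8×0.187 = 271.09 t/h.
H2 mass fraction in H = 271.09/1061 = 0.2555.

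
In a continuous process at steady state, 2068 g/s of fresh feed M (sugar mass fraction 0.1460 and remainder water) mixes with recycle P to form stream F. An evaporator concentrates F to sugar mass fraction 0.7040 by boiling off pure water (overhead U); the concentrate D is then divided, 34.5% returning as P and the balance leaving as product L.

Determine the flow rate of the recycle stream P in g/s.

Overall sugar balance (none leaves overhead): sugar in fresh feed = sugar in product, i.e. 2068×0.146 = (1−0.345)·D·0.704.
D = 301.93/(0.704×0.655) = 654.77 g/s.
Recycle P = 0.345×654.77 = 225.9 g/s.

225.9 g/s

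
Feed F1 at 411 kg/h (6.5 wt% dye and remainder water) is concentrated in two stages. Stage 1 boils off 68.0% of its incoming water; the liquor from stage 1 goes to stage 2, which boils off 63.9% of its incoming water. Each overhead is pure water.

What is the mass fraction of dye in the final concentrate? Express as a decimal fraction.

water in feed = 411×0.935 = 384.29 kg/h.
After stage 1: water left = (1−0.680)×384.29 = 122.97; stream total = 149.69 kg/h.
After stage 2: water left = (1−0.639)×122.97 = 44.393; final concentrate = 71.108 kg/h.
dye fraction = 26.715/71.108 = 0.376.

0.376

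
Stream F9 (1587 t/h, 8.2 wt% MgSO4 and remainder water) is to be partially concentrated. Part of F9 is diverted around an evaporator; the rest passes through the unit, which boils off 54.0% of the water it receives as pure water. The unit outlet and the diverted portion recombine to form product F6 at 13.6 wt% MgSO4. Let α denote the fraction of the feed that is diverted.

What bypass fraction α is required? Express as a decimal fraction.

All 1587×0.082 = 130.13 t/h of MgSO4 reaches F6, so F6 = 130.13/0.136 = 956.87 t/h and vapour = 630.13 t/h.
The evaporator receives (1−α)·1587 of feed at 0.918 water and removes 0.540 of that water:
0.540×0.918×(1−α)×1587 = 630.13
(1−α) = 630.13/786.71 = 0.8010;  α = 0.1990.

0.199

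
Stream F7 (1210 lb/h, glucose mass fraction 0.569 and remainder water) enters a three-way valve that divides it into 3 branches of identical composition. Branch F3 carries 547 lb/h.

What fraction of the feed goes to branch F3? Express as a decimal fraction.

0.452

Fraction to F3 = 547/1210 = 0.4521.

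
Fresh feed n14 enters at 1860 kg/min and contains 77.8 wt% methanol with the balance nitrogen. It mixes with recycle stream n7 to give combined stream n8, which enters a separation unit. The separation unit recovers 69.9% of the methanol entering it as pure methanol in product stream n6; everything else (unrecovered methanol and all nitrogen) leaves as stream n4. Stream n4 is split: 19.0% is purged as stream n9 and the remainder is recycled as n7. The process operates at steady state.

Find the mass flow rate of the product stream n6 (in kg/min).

1338 kg/min

methanol in n8: m_A = 1860×0.778 + (1−0.190)·(1−0.699)·m_A, so m_A = 1447.1/0.7562 = 1913.6 kg/min.
Product n6 = 0.699×1913.6 = 1337.6 kg/min.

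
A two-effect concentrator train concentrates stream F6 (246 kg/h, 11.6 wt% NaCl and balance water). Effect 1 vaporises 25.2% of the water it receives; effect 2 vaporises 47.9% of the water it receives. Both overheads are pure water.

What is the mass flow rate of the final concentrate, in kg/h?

113.3 kg/h

water in feed = 246×0.884 = 217.46 kg/h.
After stage 1: water left = (1−0.252)×217.46 = 162.66; stream total = 191.2 kg/h.
After stage 2: water left = (1−0.479)×162.66 = 84.747; final concentrate = 113.28 kg/h.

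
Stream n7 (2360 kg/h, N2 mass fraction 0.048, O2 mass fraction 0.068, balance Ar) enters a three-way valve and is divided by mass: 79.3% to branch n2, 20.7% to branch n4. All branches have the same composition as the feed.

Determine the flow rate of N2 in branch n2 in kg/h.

89.83 kg/h

Branch n2 total = 0.793×2360 = 1871.5 kg/h.
N2 in n2 = 0.048×1871.5 = 89.831 kg/h.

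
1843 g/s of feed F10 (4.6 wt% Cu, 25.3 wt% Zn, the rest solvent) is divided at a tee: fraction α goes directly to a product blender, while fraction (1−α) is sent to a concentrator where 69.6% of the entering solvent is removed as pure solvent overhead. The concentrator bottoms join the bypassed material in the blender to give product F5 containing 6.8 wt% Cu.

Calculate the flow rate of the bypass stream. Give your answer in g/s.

620.9 g/s

All 1843×0.046 = 84.778 g/s of Cu reaches F5, so F5 = 84.778/0.068 = 1246.7 g/s and vapour = 596.26 g/s.
The evaporator receives (1−α)·1843 of feed at 0.701 solvent and removes 0.696 of that solvent:
0.696×0.701×(1−α)×1843 = 596.26
(1−α) = 596.26/899.19 = 0.6631;  α = 0.3369.
Bypass flow = 0.3369×1843 = 620.89 g/s.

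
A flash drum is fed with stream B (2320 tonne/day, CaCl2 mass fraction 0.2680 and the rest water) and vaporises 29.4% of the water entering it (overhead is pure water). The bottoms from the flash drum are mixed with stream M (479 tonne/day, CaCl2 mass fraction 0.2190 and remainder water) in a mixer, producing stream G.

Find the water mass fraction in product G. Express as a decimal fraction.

0.6840

Vapour removed = 0.294×0.732×2320 = 499.28 tonne/day; concentrate = 1820.7 tonne/day.
water reaching the mixer = 1199 (from concentrate) + 479×0.781 = 1573.1 tonne/day.
Product flow = 1820.7 + 479 = 2299.7 tonne/day; water fraction = 0.6840.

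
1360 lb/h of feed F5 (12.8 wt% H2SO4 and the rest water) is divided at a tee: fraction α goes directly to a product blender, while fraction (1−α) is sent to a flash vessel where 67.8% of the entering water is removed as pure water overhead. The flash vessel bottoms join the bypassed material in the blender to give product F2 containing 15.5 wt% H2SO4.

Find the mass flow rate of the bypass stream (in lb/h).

All 1360×0.128 = 174.08 lb/h of H2SO4 reaches F2, so F2 = 174.08/0.155 = 1123.1 lb/h and vapour = 236.9 lb/h.
The evaporator receives (1−α)·1360 of feed at 0.872 water and removes 0.678 of that water:
0.678×0.872×(1−α)×1360 = 236.9
(1−α) = 236.9/804.05 = 0.2946;  α = 0.7054.
Bypass flow = 0.7054×1360 = 959.29 lb/h.

959.3 lb/h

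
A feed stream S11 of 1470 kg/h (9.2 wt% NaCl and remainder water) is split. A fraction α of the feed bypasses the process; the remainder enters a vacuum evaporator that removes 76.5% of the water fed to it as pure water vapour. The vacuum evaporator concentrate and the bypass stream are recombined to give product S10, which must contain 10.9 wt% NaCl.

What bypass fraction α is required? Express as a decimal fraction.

All 1470×0.092 = 135.24 kg/h of NaCl reaches S10, so S10 = 135.24/0.109 = 1240.7 kg/h and vapour = 229.27 kg/h.
The evaporator receives (1−α)·1470 of feed at 0.908 water and removes 0.765 of that water:
0.765×0.908×(1−α)×1470 = 229.27
(1−α) = 229.27/1021.1 = 0.2245;  α = 0.7755.

0.775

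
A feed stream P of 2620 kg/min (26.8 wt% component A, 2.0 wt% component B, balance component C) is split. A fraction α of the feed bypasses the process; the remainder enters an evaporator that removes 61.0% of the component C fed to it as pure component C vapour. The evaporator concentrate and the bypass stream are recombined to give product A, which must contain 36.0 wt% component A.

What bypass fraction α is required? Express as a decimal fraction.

0.412

All 2620×0.268 = 702.16 kg/min of component A reaches A, so A = 702.16/0.360 = 1950.4 kg/min and vapour = 669.56 kg/min.
The evaporator receives (1−α)·2620 of feed at 0.712 component C and removes 0.610 of that component C:
0.610×0.712×(1−α)×2620 = 669.56
(1−α) = 669.56/1137.9 = 0.5884;  α = 0.4116.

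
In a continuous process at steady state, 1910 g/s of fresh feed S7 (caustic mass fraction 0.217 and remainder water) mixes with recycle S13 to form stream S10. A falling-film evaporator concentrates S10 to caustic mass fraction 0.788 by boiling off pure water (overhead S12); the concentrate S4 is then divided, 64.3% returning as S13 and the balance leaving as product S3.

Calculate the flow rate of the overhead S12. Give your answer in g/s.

1384 g/s

Overall caustic balance (none leaves overhead): caustic in fresh feed = caustic in product, i.e. 1910×0.217 = (1−0.643)·S4·0.788.
S4 = 414.47/(0.788×0.357) = 1473.3 g/s.
Recycle S13 = 0.643×1473.3 = 947.35 g/s.
Combined feed S10 = 1910 + 947.35 = 2857.3 g/s.
Overhead S12 = S10 − S4 = 2857.3 − 1473.3 = 1384 g/s.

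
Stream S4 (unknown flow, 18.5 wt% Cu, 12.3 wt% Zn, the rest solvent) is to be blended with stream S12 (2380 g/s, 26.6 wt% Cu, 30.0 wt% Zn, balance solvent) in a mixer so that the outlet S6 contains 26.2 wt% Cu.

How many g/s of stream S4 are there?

123.6 g/s

Let S4 be the unknown flow. Total out = 2380 + S4.
Cu balance: 633.08 + 0.185·S4 = 0.262·(2380 + S4)
(0.185 − 0.262)·S4 = 0.262×2380 − 633.08 = -9.52
S4 = -9.52 / -0.077 = 123.64 g/s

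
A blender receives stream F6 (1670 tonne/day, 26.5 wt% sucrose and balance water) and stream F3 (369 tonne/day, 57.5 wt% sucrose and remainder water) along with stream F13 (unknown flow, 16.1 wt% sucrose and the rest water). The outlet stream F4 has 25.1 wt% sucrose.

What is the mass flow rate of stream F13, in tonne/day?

Let F13 be the unknown flow. Total out = 2039 + F13.
sucrose balance: 654.73 + 0.161·F13 = 0.251·(2039 + F13)
(0.161 − 0.251)·F13 = 0.251×2039 − 654.73 = -142.94
F13 = -142.94 / -0.090 = 1588.2 tonne/day

1588 tonne/day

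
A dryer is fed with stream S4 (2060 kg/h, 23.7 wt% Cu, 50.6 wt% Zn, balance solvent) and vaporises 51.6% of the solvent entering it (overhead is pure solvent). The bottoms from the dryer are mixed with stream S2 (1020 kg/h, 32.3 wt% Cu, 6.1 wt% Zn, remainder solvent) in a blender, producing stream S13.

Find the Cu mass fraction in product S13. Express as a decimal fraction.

Vapour removed = 0.516×0.257×2060 = 273.18 kg/h; concentrate = 1786.8 kg/h.
Cu reaching the mixer = 488.22 (from concentrate) + 1020×0.323 = 817.68 kg/h.
Product flow = 1786.8 + 1020 = 2806.8 kg/h; Cu fraction = 0.291.

0.291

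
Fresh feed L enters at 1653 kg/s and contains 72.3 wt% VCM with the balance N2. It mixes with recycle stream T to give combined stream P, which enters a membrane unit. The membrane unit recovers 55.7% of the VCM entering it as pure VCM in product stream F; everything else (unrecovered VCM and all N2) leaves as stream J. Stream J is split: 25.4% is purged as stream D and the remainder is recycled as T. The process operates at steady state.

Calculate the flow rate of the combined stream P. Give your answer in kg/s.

3588 kg/s

N2 enters only via L and leaves only via the purge: 1653×0.277 = 0.254×(N2 in J), and the membrane unit passes all N2, so N2 in P = N2 in J = 1802.7 kg/s.
VCM in P: m_A = 1653×0.723 + (1−0.254)·(1−0.557)·m_A, so m_A = 1195.1/0.6695 = 1785 kg/s.
P = 1785 + 1802.7 = 3587.7 kg/s.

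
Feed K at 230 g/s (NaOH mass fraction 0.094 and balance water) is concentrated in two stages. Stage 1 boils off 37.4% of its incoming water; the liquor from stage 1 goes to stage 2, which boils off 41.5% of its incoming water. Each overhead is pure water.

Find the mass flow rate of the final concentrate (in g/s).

water in feed = 230×0.906 = 208.38 g/s.
After stage 1: water left = (1−0.374)×208.38 = 130.45; stream total = 152.07 g/s.
After stage 2: water left = (1−0.415)×130.45 = 76.311; final concentrate = 97.931 g/s.

97.93 g/s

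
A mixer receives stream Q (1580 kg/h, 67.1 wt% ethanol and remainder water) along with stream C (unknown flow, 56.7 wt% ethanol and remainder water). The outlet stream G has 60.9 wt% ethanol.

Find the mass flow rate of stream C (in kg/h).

Let C be the unknown flow. Total out = 1580 + C.
ethanol balance: 1060.2 + 0.567·C = 0.609·(1580 + C)
(0.567 − 0.609)·C = 0.609×1580 − 1060.2 = -97.96
C = -97.96 / -0.042 = 2332.4 kg/h

2332 kg/h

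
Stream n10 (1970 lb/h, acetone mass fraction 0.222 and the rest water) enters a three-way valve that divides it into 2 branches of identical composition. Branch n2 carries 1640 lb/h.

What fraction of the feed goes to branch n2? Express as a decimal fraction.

Fraction to n2 = 1640/1970 = 0.8325.

0.832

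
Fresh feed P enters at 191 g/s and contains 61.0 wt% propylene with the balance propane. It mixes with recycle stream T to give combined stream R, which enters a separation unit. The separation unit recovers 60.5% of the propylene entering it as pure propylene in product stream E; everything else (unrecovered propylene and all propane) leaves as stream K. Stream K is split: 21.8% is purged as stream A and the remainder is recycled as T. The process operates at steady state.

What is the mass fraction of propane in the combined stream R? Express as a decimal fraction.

propane enters only via P and leaves only via the purge: 191×0.390 = 0.218×(propane in K), and the separation unit passes all propane, so propane in R = propane in K = 341.7 g/s.
propylene in R: m_A = 191×0.610 + (1−0.218)·(1−0.605)·m_A, so m_A = 116.51/0.6911 = 168.58 g/s.
R = 168.58 + 341.7 = 510.28 g/s.
propane fraction in R = 341.7/510.28 = 0.6696.

0.6696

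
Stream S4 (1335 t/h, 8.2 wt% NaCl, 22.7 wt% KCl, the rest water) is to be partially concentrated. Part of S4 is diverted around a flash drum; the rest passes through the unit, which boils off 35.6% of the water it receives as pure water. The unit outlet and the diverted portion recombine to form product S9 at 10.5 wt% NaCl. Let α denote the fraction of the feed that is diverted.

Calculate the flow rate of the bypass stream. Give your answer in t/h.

146.2 t/h

All 1335×0.082 = 109.47 t/h of NaCl reaches S9, so S9 = 109.47/0.105 = 1042.6 t/h and vapour = 292.43 t/h.
The evaporator receives (1−α)·1335 of feed at 0.691 water and removes 0.356 of that water:
0.356×0.691×(1−α)×1335 = 292.43
(1−α) = 292.43/328.4 = 0.8905;  α = 0.1095.
Bypass flow = 0.1095×1335 = 146.25 t/h.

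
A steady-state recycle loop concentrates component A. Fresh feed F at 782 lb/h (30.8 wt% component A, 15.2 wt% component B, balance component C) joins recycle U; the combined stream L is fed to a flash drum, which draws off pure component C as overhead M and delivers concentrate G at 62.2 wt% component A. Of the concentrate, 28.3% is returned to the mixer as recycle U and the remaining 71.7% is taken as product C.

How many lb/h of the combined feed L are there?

934.8 lb/h

Overall component A balance (none leaves overhead): component A in fresh feed = component A in product, i.e. 782×0.308 = (1−0.283)·G·0.622.
G = 240.86/(0.622×0.717) = 540.07 lb/h.
Recycle U = 0.283×540.07 = 152.84 lb/h.
Combined feed L = 782 + 152.84 = 934.84 lb/h.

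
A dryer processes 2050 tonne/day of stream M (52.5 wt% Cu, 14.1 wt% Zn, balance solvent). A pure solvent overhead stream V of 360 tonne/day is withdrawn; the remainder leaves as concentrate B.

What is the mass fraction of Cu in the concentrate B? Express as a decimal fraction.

Cu is not removed: 2050×0.525 = 1076.2 tonne/day of Cu enters B.
Concentrate = 2050 − 360 = 1690 tonne/day.
Mass fraction = 1076.2/1690 = 0.637.

0.637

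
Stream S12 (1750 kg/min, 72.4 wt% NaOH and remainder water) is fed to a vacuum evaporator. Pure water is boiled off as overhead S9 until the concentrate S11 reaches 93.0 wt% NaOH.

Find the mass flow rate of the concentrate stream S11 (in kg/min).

1362 kg/min

NaOH is conserved: 1750×0.724 = 1267 kg/min all reports to the concentrate.
Concentrate = 1267/(target fraction) = 1362.4 kg/min.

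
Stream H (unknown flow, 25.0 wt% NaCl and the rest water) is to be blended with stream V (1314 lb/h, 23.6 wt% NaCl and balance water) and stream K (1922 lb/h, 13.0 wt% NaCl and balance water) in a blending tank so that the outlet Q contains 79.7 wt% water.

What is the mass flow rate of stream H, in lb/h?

2063 lb/h

Let H be the unknown flow. Total out = 3236 + H.
water balance: 2676 + 0.750·H = 0.797·(3236 + H)
(0.750 − 0.797)·H = 0.797×3236 − 2676 = -96.944
H = -96.944 / -0.047 = 2062.6 lb/h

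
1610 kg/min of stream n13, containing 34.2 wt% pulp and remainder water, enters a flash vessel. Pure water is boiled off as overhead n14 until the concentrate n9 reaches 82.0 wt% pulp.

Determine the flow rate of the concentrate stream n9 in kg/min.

671.5 kg/min

pulp is conserved: 1610×0.342 = 550.62 kg/min all reports to the concentrate.
Concentrate = 550.62/(target fraction) = 671.49 kg/min.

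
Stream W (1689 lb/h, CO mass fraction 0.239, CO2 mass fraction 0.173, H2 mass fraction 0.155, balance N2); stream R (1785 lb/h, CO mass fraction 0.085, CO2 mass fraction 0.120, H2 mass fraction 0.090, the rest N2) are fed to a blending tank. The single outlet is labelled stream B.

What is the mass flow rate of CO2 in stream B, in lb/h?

506.4 lb/h

CO2 out = CO2 in = 1689×0.173 + 1785×0.120 = 506.4 lb/h.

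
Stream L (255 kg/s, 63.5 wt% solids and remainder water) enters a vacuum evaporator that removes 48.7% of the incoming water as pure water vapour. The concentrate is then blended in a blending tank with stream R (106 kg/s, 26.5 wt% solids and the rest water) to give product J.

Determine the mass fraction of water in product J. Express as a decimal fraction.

Vapour removed = 0.487×0.365×255 = 45.328 kg/s; concentrate = 209.67 kg/s.
water reaching the mixer = 47.747 (from concentrate) + 106×0.735 = 125.66 kg/s.
Product flow = 209.67 + 106 = 315.67 kg/s; water fraction = 0.398.

0.398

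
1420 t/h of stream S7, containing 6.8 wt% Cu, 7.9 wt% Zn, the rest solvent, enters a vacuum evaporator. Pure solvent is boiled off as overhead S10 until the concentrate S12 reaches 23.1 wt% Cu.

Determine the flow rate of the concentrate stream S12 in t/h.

418 t/h

Cu is conserved: 1420×0.068 = 96.56 t/h all reports to the concentrate.
Concentrate = 96.56/(target fraction) = 418.01 t/h.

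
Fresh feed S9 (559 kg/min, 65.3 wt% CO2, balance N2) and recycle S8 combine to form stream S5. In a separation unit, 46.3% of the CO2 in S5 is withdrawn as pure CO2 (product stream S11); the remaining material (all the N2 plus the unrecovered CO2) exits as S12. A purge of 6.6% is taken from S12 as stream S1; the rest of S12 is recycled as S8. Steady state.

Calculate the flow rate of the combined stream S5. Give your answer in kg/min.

3671 kg/min

N2 enters only via S9 and leaves only via the purge: 559×0.347 = 0.066×(N2 in S12), and the separation unit passes all N2, so N2 in S5 = N2 in S12 = 2939 kg/min.
CO2 in S5: m_A = 559×0.653 + (1−0.066)·(1−0.463)·m_A, so m_A = 365.03/0.4984 = 732.34 kg/min.
S5 = 732.34 + 2939 = 3671.3 kg/min.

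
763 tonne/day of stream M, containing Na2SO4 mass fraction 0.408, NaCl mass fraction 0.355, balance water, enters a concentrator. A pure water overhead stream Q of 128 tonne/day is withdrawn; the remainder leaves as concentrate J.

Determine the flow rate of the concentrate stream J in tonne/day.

635 tonne/day

Concentrate = 763 − 128 = 635 tonne/day.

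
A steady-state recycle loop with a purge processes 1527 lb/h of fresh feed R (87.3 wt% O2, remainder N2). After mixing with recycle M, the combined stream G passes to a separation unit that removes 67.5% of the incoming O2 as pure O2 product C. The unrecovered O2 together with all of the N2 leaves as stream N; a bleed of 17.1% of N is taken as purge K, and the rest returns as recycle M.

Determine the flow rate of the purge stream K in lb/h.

295.3 lb/h

N2 enters only via R and leaves only via the purge: 1527×0.127 = 0.171×(N2 in N), and the separation unit passes all N2, so N2 in G = N2 in N = 1134.1 lb/h.
O2 in G: m_A = 1527×0.873 + (1−0.171)·(1−0.675)·m_A, so m_A = 1333.1/0.7306 = 1824.7 lb/h.
N = (1−0.675)×1824.7 + 1134.1 = 1727.1 lb/h.
Purge K = 0.171×1727.1 = 295.34 lb/h.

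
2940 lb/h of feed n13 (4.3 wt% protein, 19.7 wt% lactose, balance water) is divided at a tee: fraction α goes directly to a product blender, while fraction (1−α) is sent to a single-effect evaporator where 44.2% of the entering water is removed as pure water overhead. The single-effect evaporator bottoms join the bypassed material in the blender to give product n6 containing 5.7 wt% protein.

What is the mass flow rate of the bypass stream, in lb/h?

790.4 lb/h

All 2940×0.043 = 126.42 lb/h of protein reaches n6, so n6 = 126.42/0.057 = 2217.9 lb/h and vapour = 722.11 lb/h.
The evaporator receives (1−α)·2940 of feed at 0.760 water and removes 0.442 of that water:
0.442×0.760×(1−α)×2940 = 722.11
(1−α) = 722.11/987.6 = 0.7312;  α = 0.2688.
Bypass flow = 0.2688×2940 = 790.37 lb/h.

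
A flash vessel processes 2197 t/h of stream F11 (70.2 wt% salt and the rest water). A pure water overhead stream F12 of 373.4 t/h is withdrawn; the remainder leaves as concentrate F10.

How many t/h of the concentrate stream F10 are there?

1824 t/h

Concentrate = 2197 − 373.4 = 1823.6 t/h.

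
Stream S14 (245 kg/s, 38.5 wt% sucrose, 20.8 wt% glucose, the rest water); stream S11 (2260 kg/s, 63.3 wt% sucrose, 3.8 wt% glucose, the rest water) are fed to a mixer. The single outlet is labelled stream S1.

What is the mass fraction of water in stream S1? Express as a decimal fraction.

0.337

Total flow out = 245 + 2260 = 2505 kg/s.
water in = 245×0.407 + 2260×0.329 = 843.26 kg/s.
water mass fraction in S1 = 843.26/2505 = 0.337.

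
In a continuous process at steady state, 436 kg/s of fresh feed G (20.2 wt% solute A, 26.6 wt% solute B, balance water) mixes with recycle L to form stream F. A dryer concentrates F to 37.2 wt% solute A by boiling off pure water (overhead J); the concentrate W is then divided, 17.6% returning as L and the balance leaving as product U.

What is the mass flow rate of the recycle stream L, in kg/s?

50.57 kg/s

Overall solute A balance (none leaves overhead): solute A in fresh feed = solute A in product, i.e. 436×0.202 = (1−0.176)·W·0.372.
W = 88.072/(0.372×0.824) = 287.32 kg/s.
Recycle L = 0.176×287.32 = 50.569 kg/s.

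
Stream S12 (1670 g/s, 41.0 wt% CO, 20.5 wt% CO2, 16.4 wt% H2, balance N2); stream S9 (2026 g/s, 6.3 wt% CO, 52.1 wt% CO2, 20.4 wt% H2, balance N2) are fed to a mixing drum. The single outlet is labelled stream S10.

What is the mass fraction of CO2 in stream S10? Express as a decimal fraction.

0.378

Total flow out = 1670 + 2026 = 3696 g/s.
CO2 in = 1670×0.205 + 2026×0.521 = 1397.9 g/s.
CO2 mass fraction in S10 = 1397.9/3696 = 0.378.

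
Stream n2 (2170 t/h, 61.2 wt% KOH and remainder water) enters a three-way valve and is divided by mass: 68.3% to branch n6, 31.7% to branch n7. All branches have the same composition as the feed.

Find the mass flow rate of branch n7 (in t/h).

687.9 t/h

Branch n7 flow = 0.317×2170 = 687.89 t/h.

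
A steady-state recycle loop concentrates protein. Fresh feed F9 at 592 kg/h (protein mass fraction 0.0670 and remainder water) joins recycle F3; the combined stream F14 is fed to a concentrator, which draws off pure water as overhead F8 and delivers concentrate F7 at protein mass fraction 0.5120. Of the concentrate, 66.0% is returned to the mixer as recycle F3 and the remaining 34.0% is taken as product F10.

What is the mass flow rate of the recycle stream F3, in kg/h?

Overall protein balance (none leaves overhead): protein in fresh feed = protein in product, i.e. 592×0.067 = (1−0.660)·F7·0.512.
F7 = 39.664/(0.512×0.340) = 227.85 kg/h.
Recycle F3 = 0.660×227.85 = 150.38 kg/h.

150.4 kg/h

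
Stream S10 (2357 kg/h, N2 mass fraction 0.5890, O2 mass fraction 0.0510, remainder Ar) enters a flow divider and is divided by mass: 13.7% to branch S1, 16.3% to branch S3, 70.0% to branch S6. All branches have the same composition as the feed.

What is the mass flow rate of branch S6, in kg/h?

Branch S6 flow = 0.700×2357 = 1649.9 kg/h.

1650 kg/h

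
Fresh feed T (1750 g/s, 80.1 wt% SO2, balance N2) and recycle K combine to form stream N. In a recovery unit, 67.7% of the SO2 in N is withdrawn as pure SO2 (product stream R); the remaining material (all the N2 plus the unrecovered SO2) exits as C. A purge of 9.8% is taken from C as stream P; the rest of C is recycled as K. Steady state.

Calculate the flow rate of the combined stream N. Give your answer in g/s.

5532 g/s

N2 enters only via T and leaves only via the purge: 1750×0.199 = 0.098×(N2 in C), and the recovery unit passes all N2, so N2 in N = N2 in C = 3553.6 g/s.
SO2 in N: m_A = 1750×0.801 + (1−0.098)·(1−0.677)·m_A, so m_A = 1401.8/0.7087 = 1978 g/s.
N = 1978 + 3553.6 = 5531.6 g/s.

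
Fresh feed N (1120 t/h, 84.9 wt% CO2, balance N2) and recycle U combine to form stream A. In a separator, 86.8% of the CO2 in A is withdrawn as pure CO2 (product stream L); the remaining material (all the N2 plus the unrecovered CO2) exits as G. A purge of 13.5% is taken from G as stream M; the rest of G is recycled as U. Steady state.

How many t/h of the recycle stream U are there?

N2 enters only via N and leaves only via the purge: 1120×0.151 = 0.135×(N2 in G), and the separator passes all N2, so N2 in A = N2 in G = 1252.7 t/h.
CO2 in A: m_A = 1120×0.849 + (1−0.135)·(1−0.868)·m_A, so m_A = 950.88/0.8858 = 1073.4 t/h.
G = (1−0.868)×1073.4 + 1252.7 = 1394.4 t/h.
Recycle U = (1−0.135)×1394.4 = 1206.2 t/h.

1206 t/h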